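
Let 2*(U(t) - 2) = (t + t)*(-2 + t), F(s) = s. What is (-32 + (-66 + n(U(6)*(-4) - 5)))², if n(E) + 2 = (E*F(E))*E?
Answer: 1677359126641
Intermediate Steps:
U(t) = 2 + t*(-2 + t) (U(t) = 2 + ((t + t)*(-2 + t))/2 = 2 + ((2*t)*(-2 + t))/2 = 2 + (2*t*(-2 + t))/2 = 2 + t*(-2 + t))
n(E) = -2 + E³ (n(E) = -2 + (E*E)*E = -2 + E²*E = -2 + E³)
(-32 + (-66 + n(U(6)*(-4) - 5)))² = (-32 + (-66 + (-2 + ((2 + 6² - 2*6)*(-4) - 5)³)))² = (-32 + (-66 + (-2 + ((2 + 36 - 12)*(-4) - 5)³)))² = (-32 + (-66 + (-2 + (26*(-4) - 5)³)))² = (-32 + (-66 + (-2 + (-104 - 5)³)))² = (-32 + (-66 + (-2 + (-109)³)))² = (-32 + (-66 + (-2 - 1295029)))² = (-32 + (-66 - 1295031))² = (-32 - 1295097)² = (-1295129)² = 1677359126641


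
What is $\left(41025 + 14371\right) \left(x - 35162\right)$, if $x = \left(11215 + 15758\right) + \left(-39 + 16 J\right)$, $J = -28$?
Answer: $-480615696$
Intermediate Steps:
$x = 26486$ ($x = \left(11215 + 15758\right) + \left(-39 + 16 \left(-28\right)\right) = 26973 - 487 = 26486$)
$\left(41025 + 14371\right) \left(x - 35162\right) = \left(41025 + 14371\right) \left(26486 - 35162\right) = 55396 \left(-8676\right) = -480615696$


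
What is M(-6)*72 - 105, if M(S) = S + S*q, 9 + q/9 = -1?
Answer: 38343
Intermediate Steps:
q = -90 (q = -81 + 9*(-1) = -81 - 9 = -90)
M(S) = -89*S (M(S) = S + S*(-90) = S - 90*S = -89*S)
M(-6)*72 - 105 = -89*(-6)*72 - 105 = 534*72 - 105 = 38448 - 105 = 38343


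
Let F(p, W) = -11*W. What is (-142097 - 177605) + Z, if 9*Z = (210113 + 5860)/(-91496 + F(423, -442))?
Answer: -9232362355/28878 ≈ -3.1970e+5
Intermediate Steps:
Z = -7999/28878 (Z = ((210113 + 5860)/(-91496 - 11*(-442)))/9 = (215973/(-91496 + 4862))/9 = (215973/(-86634))/9 = (215973*(-1/86634))/9 = (1/9)*(-23997/9626) = -7999/28878 ≈ -0.27699)
(-142097 - 177605) + Z = (-142097 - 177605) - 7999/28878 = -319702 - 7999/28878 = -9232362355/28878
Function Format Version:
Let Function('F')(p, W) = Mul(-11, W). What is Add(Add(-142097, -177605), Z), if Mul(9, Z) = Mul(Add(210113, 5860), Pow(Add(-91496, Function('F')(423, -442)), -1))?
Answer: Rational(-9232362355, 28878) ≈ -3.1970e+5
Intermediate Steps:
Z = Rational(-7999, 28878) (Z = Mul(Rational(1, 9), Mul(Add(210113, 5860), Pow(Add(-91496, Mul(-11, -442)), -1))) = Mul(Rational(1, 9), Mul(215973, Pow(Add(-91496, 4862), -1))) = Mul(Rational(1, 9), Mul(215973, Pow(-86634, -1))) = Mul(Rational(1, 9), Mul(215973, Rational(-1, 86634))) = Mul(Rational(1, 9), Rational(-23997, 9626)) = Rational(-7999, 28878) ≈ -0.27699)
Add(Add(-142097, -177605), Z) = Add(Add(-142097, -177605), Rational(-7999, 28878)) = Add(-319702, Rational(-7999, 28878)) = Rational(-9232362355, 28878)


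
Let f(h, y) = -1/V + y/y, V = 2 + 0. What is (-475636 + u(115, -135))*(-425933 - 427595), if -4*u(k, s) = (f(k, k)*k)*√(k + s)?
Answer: 405968643808 + 24538930*I*√5 ≈ 4.0597e+11 + 5.4871e+7*I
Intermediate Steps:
V = 2
f(h, y) = ½ (f(h, y) = -1/2 + y/y = -1*½ + 1 = -½ + 1 = ½)
u(k, s) = -k*√(k + s)/8 (u(k, s) = -k/2*√(k + s)/4 = -k*√(k + s)/8)
(-475636 + u(115, -135))*(-425933 - 427595) = (-475636 - ⅛*115*√(115 - 135))*(-425933 - 427595) = (-475636 - ⅛*115*√(-20))*(-853528) = (-475636 - ⅛*115*2*I*√5)*(-853528) = (-475636 - 115*I*√5/4)*(-853528) = 405968643808 + 24538930*I*√5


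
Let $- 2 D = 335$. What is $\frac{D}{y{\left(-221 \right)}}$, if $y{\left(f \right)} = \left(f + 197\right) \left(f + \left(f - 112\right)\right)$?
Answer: $- \frac{335}{26592} \approx -0.012598$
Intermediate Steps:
$y{\left(f \right)} = \left(-112 + 2 f\right) \left(197 + f\right)$ ($y{\left(f \right)} = \left(197 + f\right) \left(f + \left(-112 + f\right)\right) = \left(197 + f\right) \left(-112 + 2 f\right) = \left(-112 + 2 f\right) \left(197 + f\right)$)
$D = - \frac{335}{2}$ ($D = \left(- \frac{1}{2}\right) 335 = - \frac{335}{2} \approx -167.5$)
$\frac{D}{y{\left(-221 \right)}} = - \frac{335}{2 \left(-22064 + 2 \left(-221\right)^{2} + 282 \left(-221\right)\right)} = - \frac{335}{2 \left(-22064 + 2 \cdot 48841 - 62322\right)} = - \frac{335}{2 \left(-22064 + 97682 - 62322\right)} = - \frac{335}{2 \cdot 13296} = \left(- \frac{335}{2}\right) \frac{1}{13296} = - \frac{335}{26592}$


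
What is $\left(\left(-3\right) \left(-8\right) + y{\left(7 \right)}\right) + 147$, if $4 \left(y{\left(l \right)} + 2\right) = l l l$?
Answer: $\frac{1019}{4} \approx 254.75$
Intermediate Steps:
$y{\left(l \right)} = -2 + \frac{l^{3}}{4}$ ($y{\left(l \right)} = -2 + \frac{l l l}{4} = -2 + \frac{l^{2} l}{4} = -2 + \frac{l^{3}}{4}$)
$\left(\left(-3\right) \left(-8\right) + y{\left(7 \right)}\right) + 147 = \left(\left(-3\right) \left(-8\right) - \left(2 - \frac{7^{3}}{4}\right)\right) + 147 = \left(24 + \left(-2 + \frac{1}{4} \cdot 343\right)\right) + 147 = \left(24 + \left(-2 + \frac{343}{4}\right)\right) + 147 = \left(24 + \frac{335}{4}\right) + 147 = \frac{431}{4} + 147 = \frac{1019}{4}$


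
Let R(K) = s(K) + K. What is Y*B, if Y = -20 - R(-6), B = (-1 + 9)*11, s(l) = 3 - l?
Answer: -2024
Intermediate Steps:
R(K) = 3 (R(K) = (3 - K) + K = 3)
B = 88 (B = 8*11 = 88)
Y = -23 (Y = -20 - 1*3 = -20 - 3 = -23)
Y*B = -23*88 = -2024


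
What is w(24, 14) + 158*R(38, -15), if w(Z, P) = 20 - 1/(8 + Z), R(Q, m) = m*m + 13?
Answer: 1203967/32 ≈ 37624.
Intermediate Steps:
R(Q, m) = 13 + m**2 (R(Q, m) = m**2 + 13 = 13 + m**2)
w(24, 14) + 158*R(38, -15) = (159 + 20*24)/(8 + 24) + 158*(13 + (-15)**2) = (159 + 480)/32 + 158*(13 + 225) = (1/32)*639 + 158*238 = 639/32 + 37604 = 1203967/32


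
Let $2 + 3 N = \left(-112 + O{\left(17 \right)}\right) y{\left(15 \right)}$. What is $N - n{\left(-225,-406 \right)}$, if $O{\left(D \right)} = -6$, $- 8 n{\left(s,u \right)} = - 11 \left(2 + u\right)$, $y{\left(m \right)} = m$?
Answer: $- \frac{211}{6} \approx -35.167$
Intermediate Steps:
$n{\left(s,u \right)} = \frac{11}{4} + \frac{11 u}{8}$ ($n{\left(s,u \right)} = - \frac{\left(-11\right) \left(2 + u\right)}{8} = - \frac{-22 - 11 u}{8} = \frac{11}{4} + \frac{11 u}{8}$)
$N = - \frac{1772}{3}$ ($N = - \frac{2}{3} + \frac{\left(-112 - 6\right) 15}{3} = - \frac{2}{3} + \frac{\left(-118\right) 15}{3} = - \frac{2}{3} + \frac{1}{3} \left(-1770\right) = - \frac{2}{3} - 590 = - \frac{1772}{3} \approx -590.67$)
$N - n{\left(-225,-406 \right)} = - \frac{1772}{3} - \left(\frac{11}{4} + \frac{11}{8} \left(-406\right)\right) = - \frac{1772}{3} - \left(\frac{11}{4} - \frac{2233}{4}\right) = - \frac{1772}{3} - - \frac{1111}{2} = - \frac{1772}{3} + \frac{1111}{2} = - \frac{211}{6}$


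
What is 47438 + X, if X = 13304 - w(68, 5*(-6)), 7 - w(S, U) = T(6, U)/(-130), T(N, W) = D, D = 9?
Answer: 7895541/130 ≈ 60735.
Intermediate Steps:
T(N, W) = 9
w(S, U) = 919/130 (w(S, U) = 7 - 9/(-130) = 7 - 9*(-1)/130 = 7 - 1*(-9/130) = 7 + 9/130 = 919/130)
X = 1728601/130 (X = 13304 - 1*919/130 = 13304 - 919/130 = 1728601/130 ≈ 13297.)
47438 + X = 47438 + 1728601/130 = 7895541/130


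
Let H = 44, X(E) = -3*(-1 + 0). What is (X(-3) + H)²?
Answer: 2209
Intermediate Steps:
X(E) = 3 (X(E) = -3*(-1) = 3)
(X(-3) + H)² = (3 + 44)² = 47² = 2209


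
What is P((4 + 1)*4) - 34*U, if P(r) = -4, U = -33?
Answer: 1118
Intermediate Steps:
P((4 + 1)*4) - 34*U = -4 - 34*(-33) = -4 + 1122 = 1118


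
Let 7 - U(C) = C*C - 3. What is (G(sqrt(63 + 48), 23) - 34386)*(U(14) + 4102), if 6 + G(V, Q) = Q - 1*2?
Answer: -134596836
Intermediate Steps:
U(C) = 10 - C**2 (U(C) = 7 - (C*C - 3) = 7 - (C**2 - 3) = 7 - (-3 + C**2) = 7 + (3 - C**2) = 10 - C**2)
G(V, Q) = -8 + Q (G(V, Q) = -6 + (Q - 1*2) = -6 + (Q - 2) = -6 + (-2 + Q) = -8 + Q)
(G(sqrt(63 + 48), 23) - 34386)*(U(14) + 4102) = ((-8 + 23) - 34386)*((10 - 1*14**2) + 4102) = (15 - 34386)*((10 - 1*196) + 4102) = -34371*((10 - 196) + 4102) = -34371*(-186 + 4102) = -34371*3916 = -134596836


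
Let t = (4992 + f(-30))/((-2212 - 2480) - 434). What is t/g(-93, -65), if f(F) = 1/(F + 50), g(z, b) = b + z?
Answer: 99841/16198160 ≈ 0.0061637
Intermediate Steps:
f(F) = 1/(50 + F)
t = -99841/102520 (t = (4992 + 1/(50 - 30))/((-2212 - 2480) - 434) = (4992 + 1/20)/(-4692 - 434) = (4992 + 1/20)/(-5126) = (99841/20)*(-1/5126) = -99841/102520 ≈ -0.97387)
t/g(-93, -65) = -99841/(102520*(-65 - 93)) = -99841/102520/(-158) = -99841/102520*(-1/158) = 99841/16198160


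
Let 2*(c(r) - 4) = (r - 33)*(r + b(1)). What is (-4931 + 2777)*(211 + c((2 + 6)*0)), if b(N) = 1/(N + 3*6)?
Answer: -8763549/19 ≈ -4.6124e+5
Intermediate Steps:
b(N) = 1/(18 + N) (b(N) = 1/(N + 18) = 1/(18 + N))
c(r) = 4 + (-33 + r)*(1/19 + r)/2 (c(r) = 4 + ((r - 33)*(r + 1/(18 + 1)))/2 = 4 + ((-33 + r)*(r + 1/19))/2 = 4 + ((-33 + r)*(1/19 + r))/2 = 4 + (-33 + r)*(1/19 + r)/2)
(-4931 + 2777)*(211 + c((2 + 6)*0)) = (-4931 + 2777)*(211 + (119/38 + ((2 + 6)*0)²/2 - 313*(2 + 6)*0/19)) = -2154*(211 + (119/38 + (8*0)²/2 - 2504*0/19)) = -2154*(211 + (119/38 + (½)*0² - 313/19*0)) = -2154*(211 + (119/38 + (½)*0 + 0)) = -2154*(211 + (119/38 + 0 + 0)) = -2154*(211 + 119/38) = -2154*8137/38 = -8763549/19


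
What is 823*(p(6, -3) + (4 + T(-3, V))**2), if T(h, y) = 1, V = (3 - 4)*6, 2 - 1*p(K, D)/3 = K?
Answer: 10699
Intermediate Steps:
p(K, D) = 6 - 3*K
V = -6 (V = -1*6 = -6)
823*(p(6, -3) + (4 + T(-3, V))**2) = 823*((6 - 3*6) + (4 + 1)**2) = 823*((6 - 18) + 5**2) = 823*(-12 + 25) = 823*13 = 10699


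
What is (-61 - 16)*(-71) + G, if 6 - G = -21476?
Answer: 26949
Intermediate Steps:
G = 21482 (G = 6 - 1*(-21476) = 6 + 21476 = 21482)
(-61 - 16)*(-71) + G = (-61 - 16)*(-71) + 21482 = -77*(-71) + 21482 = 5467 + 21482 = 26949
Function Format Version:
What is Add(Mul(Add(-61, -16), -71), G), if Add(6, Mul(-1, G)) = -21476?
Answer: 26949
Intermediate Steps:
G = 21482 (G = Add(6, Mul(-1, -21476)) = Add(6, 21476) = 21482)
Add(Mul(Add(-61, -16), -71), G) = Add(Mul(Add(-61, -16), -71), 21482) = Add(Mul(-77, -71), 21482) = Add(5467, 21482) = 26949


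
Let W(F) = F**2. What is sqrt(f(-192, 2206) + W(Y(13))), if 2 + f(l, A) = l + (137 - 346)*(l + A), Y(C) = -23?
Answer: I*sqrt(420591) ≈ 648.53*I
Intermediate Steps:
f(l, A) = -2 - 209*A - 208*l (f(l, A) = -2 + (l + (137 - 346)*(l + A)) = -2 + (l - 209*(A + l)) = -2 + (l + (-209*A - 209*l)) = -2 + (-209*A - 208*l) = -2 - 209*A - 208*l)
sqrt(f(-192, 2206) + W(Y(13))) = sqrt((-2 - 209*2206 - 208*(-192)) + (-23)**2) = sqrt((-2 - 461054 + 39936) + 529) = sqrt(-421120 + 529) = sqrt(-420591) = I*sqrt(420591)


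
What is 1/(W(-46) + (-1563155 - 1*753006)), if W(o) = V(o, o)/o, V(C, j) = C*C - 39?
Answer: -46/106545483 ≈ -4.3174e-7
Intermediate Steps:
V(C, j) = -39 + C**2 (V(C, j) = C**2 - 39 = -39 + C**2)
W(o) = (-39 + o**2)/o
1/(W(-46) + (-1563155 - 1*753006)) = 1/((-46 - 39/(-46)) + (-1563155 - 1*753006)) = 1/((-46 - 39*(-1/46)) + (-1563155 - 753006)) = 1/((-46 + 39/46) - 2316161) = 1/(-2077/46 - 2316161) = 1/(-106545483/46) = -46/106545483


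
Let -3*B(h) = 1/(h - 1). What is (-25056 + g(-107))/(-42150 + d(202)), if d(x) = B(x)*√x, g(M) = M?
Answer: 192825570602025/322997965301149 - 15173289*√202/645995930602298 ≈ 0.59699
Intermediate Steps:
B(h) = -1/(3*(-1 + h)) (B(h) = -1/(3*(h - 1)) = -1/(3*(-1 + h)))
d(x) = -√x/(-3 + 3*x) (d(x) = (-1/(-3 + 3*x))*√x = -√x/(-3 + 3*x))
(-25056 + g(-107))/(-42150 + d(202)) = (-25056 - 107)/(-42150 - √202/(-3 + 3*202)) = -25163/(-42150 - √202/(-3 + 606)) = -25163/(-42150 - 1*√202/603) = -25163/(-42150 - 1*√202*1/603) = -25163/(-42150 - √202/603)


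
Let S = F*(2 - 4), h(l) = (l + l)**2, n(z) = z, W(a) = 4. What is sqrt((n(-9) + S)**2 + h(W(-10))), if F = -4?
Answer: sqrt(65) ≈ 8.0623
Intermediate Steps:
h(l) = 4*l**2 (h(l) = (2*l)**2 = 4*l**2)
S = 8 (S = -4*(2 - 4) = -4*(-2) = 8)
sqrt((n(-9) + S)**2 + h(W(-10))) = sqrt((-9 + 8)**2 + 4*4**2) = sqrt((-1)**2 + 4*16) = sqrt(1 + 64) = sqrt(65)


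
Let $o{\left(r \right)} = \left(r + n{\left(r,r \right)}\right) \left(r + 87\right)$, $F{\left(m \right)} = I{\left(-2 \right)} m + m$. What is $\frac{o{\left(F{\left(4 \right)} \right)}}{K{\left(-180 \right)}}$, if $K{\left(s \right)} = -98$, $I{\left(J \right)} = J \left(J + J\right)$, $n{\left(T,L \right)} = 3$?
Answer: $- \frac{4797}{98} \approx -48.949$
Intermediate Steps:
$I{\left(J \right)} = 2 J^{2}$ ($I{\left(J \right)} = J 2 J = 2 J^{2}$)
$F{\left(m \right)} = 9 m$ ($F{\left(m \right)} = 2 \left(-2\right)^{2} m + m = 2 \cdot 4 m + m = 8 m + m = 9 m$)
$o{\left(r \right)} = \left(3 + r\right) \left(87 + r\right)$ ($o{\left(r \right)} = \left(r + 3\right) \left(r + 87\right) = \left(3 + r\right) \left(87 + r\right)$)
$\frac{o{\left(F{\left(4 \right)} \right)}}{K{\left(-180 \right)}} = \frac{261 + \left(9 \cdot 4\right)^{2} + 90 \cdot 9 \cdot 4}{-98} = \left(261 + 36^{2} + 90 \cdot 36\right) \left(- \frac{1}{98}\right) = \left(261 + 1296 + 3240\right) \left(- \frac{1}{98}\right) = 4797 \left(- \frac{1}{98}\right) = - \frac{4797}{98}$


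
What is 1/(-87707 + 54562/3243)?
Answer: -3243/284379239 ≈ -1.1404e-5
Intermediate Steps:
1/(-87707 + 54562/3243) = 1/(-284379239/3243) = -3243/284379239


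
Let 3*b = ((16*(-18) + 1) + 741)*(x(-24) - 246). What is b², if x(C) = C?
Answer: 1669539600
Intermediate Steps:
b = -40860 (b = (((16*(-18) + 1) + 741)*(-24 - 246))/3 = (((-288 + 1) + 741)*(-270))/3 = ((-287 + 741)*(-270))/3 = (454*(-270))/3 = (⅓)*(-122580) = -40860)
b² = (-40860)² = 1669539600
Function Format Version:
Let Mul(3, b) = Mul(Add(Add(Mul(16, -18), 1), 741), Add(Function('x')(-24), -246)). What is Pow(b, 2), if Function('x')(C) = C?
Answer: 1669539600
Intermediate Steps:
b = -40860 (b = Mul(Rational(1, 3), Mul(Add(Add(Mul(16, -18), 1), 741), Add(-24, -246))) = Mul(Rational(1, 3), Mul(Add(Add(-288, 1), 741), -270)) = Mul(Rational(1, 3), Mul(Add(-287, 741), -270)) = Mul(Rational(1, 3), Mul(454, -270)) = Mul(Rational(1, 3), -122580) = -40860)
Pow(b, 2) = Pow(-40860, 2) = 1669539600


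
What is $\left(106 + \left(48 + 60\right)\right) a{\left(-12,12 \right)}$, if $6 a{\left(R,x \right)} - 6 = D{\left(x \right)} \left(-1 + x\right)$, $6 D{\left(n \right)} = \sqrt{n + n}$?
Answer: $214 + \frac{1177 \sqrt{6}}{9} \approx 534.34$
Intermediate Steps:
$D{\left(n \right)} = \frac{\sqrt{2} \sqrt{n}}{6}$ ($D{\left(n \right)} = \frac{\sqrt{n + n}}{6} = \frac{\sqrt{2 n}}{6} = \frac{\sqrt{2} \sqrt{n}}{6}$)
$a{\left(R,x \right)} = 1 + \frac{\sqrt{2} \sqrt{x} \left(-1 + x\right)}{36}$ ($a{\left(R,x \right)} = 1 + \frac{\frac{\sqrt{2} \sqrt{x}}{6} \left(-1 + x\right)}{6} = 1 + \frac{\frac{1}{6} \sqrt{2} \sqrt{x} \left(-1 + x\right)}{6} = 1 + \frac{\sqrt{2} \sqrt{x} \left(-1 + x\right)}{36}$)
$\left(106 + \left(48 + 60\right)\right) a{\left(-12,12 \right)} = \left(106 + \left(48 + 60\right)\right) \left(1 - \frac{\sqrt{2} \sqrt{12}}{36} + \frac{\sqrt{2} \cdot 12^{\frac{3}{2}}}{36}\right) = \left(106 + 108\right) \left(1 - \frac{\sqrt{2} \cdot 2 \sqrt{3}}{36} + \frac{\sqrt{2} \cdot 24 \sqrt{3}}{36}\right) = 214 \left(1 - \frac{\sqrt{6}}{18} + \frac{2 \sqrt{6}}{3}\right) = 214 \left(1 + \frac{11 \sqrt{6}}{18}\right) = 214 + \frac{1177 \sqrt{6}}{9}$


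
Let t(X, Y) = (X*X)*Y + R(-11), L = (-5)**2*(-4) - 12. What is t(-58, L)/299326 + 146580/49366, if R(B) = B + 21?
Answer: 6319042413/3694131829 ≈ 1.7106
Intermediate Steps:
R(B) = 21 + B
L = -112 (L = 25*(-4) - 12 = -100 - 12 = -112)
t(X, Y) = 10 + Y*X**2 (t(X, Y) = (X*X)*Y + (21 - 11) = X**2*Y + 10 = Y*X**2 + 10 = 10 + Y*X**2)
t(-58, L)/299326 + 146580/49366 = (10 - 112*(-58)**2)/299326 + 146580/49366 = (10 - 112*3364)*(1/299326) + 146580*(1/49366) = (10 - 376768)*(1/299326) + 73290/24683 = -376758*1/299326 + 73290/24683 = -188379/149663 + 73290/24683 = 6319042413/3694131829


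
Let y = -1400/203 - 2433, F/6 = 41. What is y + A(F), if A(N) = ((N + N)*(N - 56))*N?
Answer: 666815563/29 ≈ 2.2994e+7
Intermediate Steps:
F = 246 (F = 6*41 = 246)
A(N) = 2*N²*(-56 + N) (A(N) = ((2*N)*(-56 + N))*N = (2*N*(-56 + N))*N = 2*N²*(-56 + N))
y = -70757/29 (y = -1400*1/203 - 2433 = -200/29 - 2433 = -70757/29 ≈ -2439.9)
y + A(F) = -70757/29 + 2*246²*(-56 + 246) = -70757/29 + 2*60516*190 = -70757/29 + 22996080 = 666815563/29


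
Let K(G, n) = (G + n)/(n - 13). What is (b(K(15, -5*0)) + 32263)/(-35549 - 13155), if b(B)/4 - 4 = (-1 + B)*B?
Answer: -5456831/8230976 ≈ -0.66296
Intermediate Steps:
K(G, n) = (G + n)/(-13 + n)
b(B) = 16 + 4*B*(-1 + B) (b(B) = 16 + 4*((-1 + B)*B) = 16 + 4*(B*(-1 + B)) = 16 + 4*B*(-1 + B))
(b(K(15, -5*0)) + 32263)/(-35549 - 13155) = ((16 - 4*(15 - 5*0)/(-13 - 5*0) + 4*((15 - 5*0)/(-13 - 5*0))²) + 32263)/(-35549 - 13155) = ((16 - 4*(15 + 0)/(-13 + 0) + 4*((15 + 0)/(-13 + 0))²) + 32263)/(-48704) = ((16 - 4*15/(-13) + 4*(15/(-13))²) + 32263)*(-1/48704) = ((16 - (-4)*15/13 + 4*(-1/13*15)²) + 32263)*(-1/48704) = ((16 - 4*(-15/13) + 4*(-15/13)²) + 32263)*(-1/48704) = ((16 + 60/13 + 4*(225/169)) + 32263)*(-1/48704) = ((16 + 60/13 + 900/169) + 32263)*(-1/48704) = (4384/169 + 32263)*(-1/48704) = (5456831/169)*(-1/48704) = -5456831/8230976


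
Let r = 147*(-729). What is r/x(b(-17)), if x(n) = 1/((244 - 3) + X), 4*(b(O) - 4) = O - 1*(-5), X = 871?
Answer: -119165256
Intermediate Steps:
b(O) = 21/4 + O/4 (b(O) = 4 + (O - 1*(-5))/4 = 4 + (O + 5)/4 = 4 + (5 + O)/4 = 4 + (5/4 + O/4) = 21/4 + O/4)
x(n) = 1/1112 (x(n) = 1/((244 - 3) + 871) = 1/(241 + 871) = 1/1112)
r = -107163
r/x(b(-17)) = -107163/1/1112 = -107163*1112 = -119165256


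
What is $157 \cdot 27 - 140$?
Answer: $4099$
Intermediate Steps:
$157 \cdot 27 - 140 = 4239 - 140 = 4099$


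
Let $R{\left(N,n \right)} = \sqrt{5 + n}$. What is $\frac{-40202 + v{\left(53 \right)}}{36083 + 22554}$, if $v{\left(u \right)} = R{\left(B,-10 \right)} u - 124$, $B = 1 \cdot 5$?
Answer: $- \frac{40326}{58637} + \frac{53 i \sqrt{5}}{58637} \approx -0.68772 + 0.0020211 i$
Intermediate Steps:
$B = 5$
$v{\left(u \right)} = -124 + i u \sqrt{5}$ ($v{\left(u \right)} = \sqrt{5 - 10} u - 124 = \sqrt{-5} u - 124 = i \sqrt{5} u - 124 = i u \sqrt{5} - 124 = -124 + i u \sqrt{5}$)
$\frac{-40202 + v{\left(53 \right)}}{36083 + 22554} = \frac{-40202 - \left(124 - i 53 \sqrt{5}\right)}{36083 + 22554} = \frac{-40202 - \left(124 - 53 i \sqrt{5}\right)}{58637} = \left(-40326 + 53 i \sqrt{5}\right) \frac{1}{58637} = - \frac{40326}{58637} + \frac{53 i \sqrt{5}}{58637}$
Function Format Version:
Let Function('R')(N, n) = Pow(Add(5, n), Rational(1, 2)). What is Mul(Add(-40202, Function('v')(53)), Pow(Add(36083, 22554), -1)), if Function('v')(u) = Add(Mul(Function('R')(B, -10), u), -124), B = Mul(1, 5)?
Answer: Add(Rational(-40326, 58637), Mul(Rational(53, 58637), I, Pow(5, Rational(1, 2)))) ≈ Add(-0.68772, Mul(0.0020211, I))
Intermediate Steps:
B = 5
Function('v')(u) = Add(-124, Mul(I, u, Pow(5, Rational(1, 2)))) (Function('v')(u) = Add(Mul(Pow(Add(5, -10), Rational(1, 2)), u), -124) = Add(Mul(Pow(-5, Rational(1, 2)), u), -124) = Add(Mul(Mul(I, Pow(5, Rational(1, 2))), u), -124) = Add(Mul(I, u, Pow(5, Rational(1, 2))), -124) = Add(-124, Mul(I, u, Pow(5, Rational(1, 2)))))
Mul(Add(-40202, Function('v')(53)), Pow(Add(36083, 22554), -1)) = Mul(Add(-40202, Add(-124, Mul(I, 53, Pow(5, Rational(1, 2))))), Pow(Add(36083, 22554), -1)) = Mul(Add(-40202, Add(-124, Mul(53, I, Pow(5, Rational(1, 2))))), Pow(58637, -1)) = Mul(Add(-40326, Mul(53, I, Pow(5, Rational(1, 2)))), Rational(1, 58637)) = Add(Rational(-40326, 58637), Mul(Rational(53, 58637), I, Pow(5, Rational(1, 2))))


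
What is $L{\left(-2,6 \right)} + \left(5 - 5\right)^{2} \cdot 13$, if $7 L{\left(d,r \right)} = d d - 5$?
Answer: $- \frac{1}{7} \approx -0.14286$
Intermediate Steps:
$L{\left(d,r \right)} = - \frac{5}{7} + \frac{d^{2}}{7}$ ($L{\left(d,r \right)} = \frac{d d - 5}{7} = \frac{d^{2} - 5}{7} = \frac{-5 + d^{2}}{7} = - \frac{5}{7} + \frac{d^{2}}{7}$)
$L{\left(-2,6 \right)} + \left(5 - 5\right)^{2} \cdot 13 = \left(- \frac{5}{7} + \frac{\left(-2\right)^{2}}{7}\right) + \left(5 - 5\right)^{2} \cdot 13 = \left(- \frac{5}{7} + \frac{1}{7} \cdot 4\right) + 0^{2} \cdot 13 = \left(- \frac{5}{7} + \frac{4}{7}\right) + 0 \cdot 13 = - \frac{1}{7} + 0 = - \frac{1}{7}$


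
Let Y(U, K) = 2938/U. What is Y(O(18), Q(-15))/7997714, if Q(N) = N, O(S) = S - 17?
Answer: 1469/3998857 ≈ 0.00036736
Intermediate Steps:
O(S) = -17 + S
Y(O(18), Q(-15))/7997714 = (2938/(-17 + 18))/7997714 = (2938/1)*(1/7997714) = (2938*1)*(1/7997714) = 2938*(1/7997714) = 1469/3998857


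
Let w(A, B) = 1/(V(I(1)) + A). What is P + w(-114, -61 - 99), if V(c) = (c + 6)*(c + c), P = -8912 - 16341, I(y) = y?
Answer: -2525301/100 ≈ -25253.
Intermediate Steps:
P = -25253
V(c) = 2*c*(6 + c) (V(c) = (6 + c)*(2*c) = 2*c*(6 + c))
w(A, B) = 1/(14 + A) (w(A, B) = 1/(2*1*(6 + 1) + A) = 1/(2*1*7 + A) = 1/(14 + A))
P + w(-114, -61 - 99) = -25253 + 1/(14 - 114) = -25253 + 1/(-100) = -25253 - 1/100 = -2525301/100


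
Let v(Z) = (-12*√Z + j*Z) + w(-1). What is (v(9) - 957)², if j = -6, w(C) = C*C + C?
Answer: 1096209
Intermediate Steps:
w(C) = C + C² (w(C) = C² + C = C + C²)
v(Z) = -12*√Z - 6*Z (v(Z) = (-12*√Z - 6*Z) - (1 - 1) = (-12*√Z - 6*Z) - 1*0 = (-12*√Z - 6*Z) + 0 = -12*√Z - 6*Z)
(v(9) - 957)² = ((-12*√9 - 6*9) - 957)² = ((-12*3 - 54) - 957)² = ((-36 - 54) - 957)² = (-90 - 957)² = (-1047)² = 1096209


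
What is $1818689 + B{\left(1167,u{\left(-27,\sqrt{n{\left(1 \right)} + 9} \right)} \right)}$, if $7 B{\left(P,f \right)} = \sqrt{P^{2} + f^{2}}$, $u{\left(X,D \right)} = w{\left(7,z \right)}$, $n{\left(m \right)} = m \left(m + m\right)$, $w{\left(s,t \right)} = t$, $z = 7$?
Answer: $1818689 + \frac{\sqrt{1361938}}{7} \approx 1.8189 \cdot 10^{6}$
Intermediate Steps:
$n{\left(m \right)} = 2 m^{2}$ ($n{\left(m \right)} = m 2 m = 2 m^{2}$)
$u{\left(X,D \right)} = 7$
$B{\left(P,f \right)} = \frac{\sqrt{P^{2} + f^{2}}}{7}$
$1818689 + B{\left(1167,u{\left(-27,\sqrt{n{\left(1 \right)} + 9} \right)} \right)} = 1818689 + \frac{\sqrt{1167^{2} + 7^{2}}}{7} = 1818689 + \frac{\sqrt{1361889 + 49}}{7} = 1818689 + \frac{\sqrt{1361938}}{7}$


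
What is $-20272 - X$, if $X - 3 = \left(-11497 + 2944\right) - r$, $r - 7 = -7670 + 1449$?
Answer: $-17936$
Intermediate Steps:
$r = -6214$ ($r = 7 + \left(-7670 + 1449\right) = 7 - 6221 = -6214$)
$X = -2336$ ($X = 3 + \left(\left(-11497 + 2944\right) - -6214\right) = 3 + \left(-8553 + 6214\right) = 3 - 2339 = -2336$)
$-20272 - X = -20272 - -2336 = -20272 + 2336 = -17936$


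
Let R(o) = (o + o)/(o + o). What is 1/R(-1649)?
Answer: 1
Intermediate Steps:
R(o) = 1 (R(o) = (2*o)/((2*o)) = (2*o)*(1/(2*o)) = 1)
1/R(-1649) = 1/1 = 1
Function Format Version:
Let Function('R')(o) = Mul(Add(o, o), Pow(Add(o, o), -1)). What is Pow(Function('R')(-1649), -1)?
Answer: 1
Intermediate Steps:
Function('R')(o) = 1 (Function('R')(o) = Mul(Mul(2, o), Pow(Mul(2, o), -1)) = Mul(Mul(2, o), Mul(Rational(1, 2), Pow(o, -1))) = 1)
Pow(Function('R')(-1649), -1) = Pow(1, -1) = 1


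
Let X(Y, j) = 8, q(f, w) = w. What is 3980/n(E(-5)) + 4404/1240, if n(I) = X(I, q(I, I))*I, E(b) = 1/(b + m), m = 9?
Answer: 618001/310 ≈ 1993.6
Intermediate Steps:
E(b) = 1/(9 + b) (E(b) = 1/(b + 9) = 1/(9 + b))
n(I) = 8*I
3980/n(E(-5)) + 4404/1240 = 3980/((8/(9 - 5))) + 4404/1240 = 3980/((8/4)) + 4404*(1/1240) = 3980/((8*(¼))) + 1101/310 = 3980/2 + 1101/310 = 3980*(½) + 1101/310 = 1990 + 1101/310 = 618001/310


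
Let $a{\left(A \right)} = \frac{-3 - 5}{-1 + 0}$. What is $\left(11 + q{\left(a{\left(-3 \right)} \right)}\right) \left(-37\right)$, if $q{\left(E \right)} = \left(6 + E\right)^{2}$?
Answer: $-7659$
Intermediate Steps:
$a{\left(A \right)} = 8$ ($a{\left(A \right)} = - \frac{8}{-1} = \left(-8\right) \left(-1\right) = 8$)
$\left(11 + q{\left(a{\left(-3 \right)} \right)}\right) \left(-37\right) = \left(11 + \left(6 + 8\right)^{2}\right) \left(-37\right) = \left(11 + 14^{2}\right) \left(-37\right) = \left(11 + 196\right) \left(-37\right) = 207 \left(-37\right) = -7659$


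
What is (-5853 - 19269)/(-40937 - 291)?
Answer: 12561/20614 ≈ 0.60934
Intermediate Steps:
(-5853 - 19269)/(-40937 - 291) = -25122/(-41228) = -25122*(-1/41228) = 12561/20614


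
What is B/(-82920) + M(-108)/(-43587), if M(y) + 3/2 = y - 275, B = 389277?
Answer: -5645177953/1204744680 ≈ -4.6858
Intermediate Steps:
M(y) = -553/2 + y (M(y) = -3/2 + (y - 275) = -3/2 + (-275 + y) = -553/2 + y)
B/(-82920) + M(-108)/(-43587) = 389277/(-82920) + (-553/2 - 108)/(-43587) = 389277*(-1/82920) - 769/2*(-1/43587) = -129759/27640 + 769/87174 = -5645177953/1204744680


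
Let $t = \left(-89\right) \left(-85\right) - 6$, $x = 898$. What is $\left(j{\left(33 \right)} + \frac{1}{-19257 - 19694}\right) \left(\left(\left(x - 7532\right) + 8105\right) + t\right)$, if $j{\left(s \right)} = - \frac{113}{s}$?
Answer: $- \frac{109491760}{3541} \approx -30921.0$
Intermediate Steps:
$t = 7559$ ($t = 7565 - 6 = 7559$)
$\left(j{\left(33 \right)} + \frac{1}{-19257 - 19694}\right) \left(\left(\left(x - 7532\right) + 8105\right) + t\right) = \left(- \frac{113}{33} + \frac{1}{-19257 - 19694}\right) \left(\left(\left(898 - 7532\right) + 8105\right) + 7559\right) = \left(\left(-113\right) \frac{1}{33} + \frac{1}{-38951}\right) \left(\left(-6634 + 8105\right) + 7559\right) = \left(- \frac{113}{33} - \frac{1}{38951}\right) \left(1471 + 7559\right) = \left(- \frac{36376}{10623}\right) 9030 = - \frac{109491760}{3541}$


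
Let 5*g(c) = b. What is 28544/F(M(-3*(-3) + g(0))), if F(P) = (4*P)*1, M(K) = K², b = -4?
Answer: 178400/1681 ≈ 106.13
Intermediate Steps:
g(c) = -⅘ (g(c) = (⅕)*(-4) = -⅘)
F(P) = 4*P
28544/F(M(-3*(-3) + g(0))) = 28544/((4*(-3*(-3) - ⅘)²)) = 28544/((4*(9 - ⅘)²)) = 28544/((4*(41/5)²)) = 28544/((4*(1681/25))) = 28544/(6724/25) = 28544*(25/6724) = 178400/1681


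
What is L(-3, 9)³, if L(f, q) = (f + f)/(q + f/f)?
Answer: -27/125 ≈ -0.21600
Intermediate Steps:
L(f, q) = 2*f/(1 + q) (L(f, q) = (2*f)/(q + 1) = (2*f)/(1 + q) = 2*f/(1 + q))
L(-3, 9)³ = (2*(-3)/(1 + 9))³ = (2*(-3)/10)³ = (2*(-3)*(⅒))³ = (-⅗)³ = -27/125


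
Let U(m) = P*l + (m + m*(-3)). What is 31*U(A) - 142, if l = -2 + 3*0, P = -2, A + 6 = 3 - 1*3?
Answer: 354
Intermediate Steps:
A = -6 (A = -6 + (3 - 1*3) = -6 + (3 - 3) = -6 + 0 = -6)
l = -2 (l = -2 + 0 = -2)
U(m) = 4 - 2*m (U(m) = -2*(-2) + (m + m*(-3)) = 4 + (m - 3*m) = 4 - 2*m)
31*U(A) - 142 = 31*(4 - 2*(-6)) - 142 = 31*(4 + 12) - 142 = 31*16 - 142 = 496 - 142 = 354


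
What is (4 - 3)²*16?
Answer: 16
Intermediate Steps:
(4 - 3)²*16 = 1²*16 = 1*16 = 16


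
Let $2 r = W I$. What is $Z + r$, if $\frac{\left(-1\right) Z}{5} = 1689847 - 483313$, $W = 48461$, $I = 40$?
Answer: $-5063450$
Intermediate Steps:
$r = 969220$ ($r = \frac{48461 \cdot 40}{2} = \frac{1}{2} \cdot 1938440 = 969220$)
$Z = -6032670$ ($Z = - 5 \left(1689847 - 483313\right) = \left(-5\right) 1206534 = -6032670$)
$Z + r = -6032670 + 969220 = -5063450$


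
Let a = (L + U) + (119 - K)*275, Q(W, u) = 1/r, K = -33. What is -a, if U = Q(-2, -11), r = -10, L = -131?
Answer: -416689/10 ≈ -41669.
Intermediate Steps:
Q(W, u) = -⅒ (Q(W, u) = 1/(-10) = -⅒)
U = -⅒ ≈ -0.10000
a = 416689/10 (a = (-131 - ⅒) + (119 - 1*(-33))*275 = -1311/10 + (119 + 33)*275 = -1311/10 + 152*275 = -1311/10 + 41800 = 416689/10 ≈ 41669.)
-a = -1*416689/10 = -416689/10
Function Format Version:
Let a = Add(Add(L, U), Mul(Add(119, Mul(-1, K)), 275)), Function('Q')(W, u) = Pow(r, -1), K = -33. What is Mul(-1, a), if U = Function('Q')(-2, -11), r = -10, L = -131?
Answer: Rational(-416689, 10) ≈ -41669.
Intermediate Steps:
Function('Q')(W, u) = Rational(-1, 10) (Function('Q')(W, u) = Pow(-10, -1) = Rational(-1, 10))
U = Rational(-1, 10) ≈ -0.10000
a = Rational(416689, 10) (a = Add(Add(-131, Rational(-1, 10)), Mul(Add(119, Mul(-1, -33)), 275)) = Add(Rational(-1311, 10), Mul(Add(119, 33), 275)) = Add(Rational(-1311, 10), Mul(152, 275)) = Add(Rational(-1311, 10), 41800) = Rational(416689, 10) ≈ 41669.)
Mul(-1, a) = Mul(-1, Rational(416689, 10)) = Rational(-416689, 10)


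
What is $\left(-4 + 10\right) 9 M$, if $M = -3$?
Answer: $-162$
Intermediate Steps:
$\left(-4 + 10\right) 9 M = \left(-4 + 10\right) 9 \left(-3\right) = 6 \cdot 9 \left(-3\right) = 54 \left(-3\right) = -162$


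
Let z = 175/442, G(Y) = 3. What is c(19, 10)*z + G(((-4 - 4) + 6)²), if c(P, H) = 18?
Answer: 2238/221 ≈ 10.127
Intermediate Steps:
z = 175/442 (z = 175*(1/442) = 175/442 ≈ 0.39593)
c(19, 10)*z + G(((-4 - 4) + 6)²) = 18*(175/442) + 3 = 1575/221 + 3 = 2238/221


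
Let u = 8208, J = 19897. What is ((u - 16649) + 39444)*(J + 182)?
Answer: 622509237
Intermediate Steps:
((u - 16649) + 39444)*(J + 182) = ((8208 - 16649) + 39444)*(19897 + 182) = (-8441 + 39444)*20079 = 31003*20079 = 622509237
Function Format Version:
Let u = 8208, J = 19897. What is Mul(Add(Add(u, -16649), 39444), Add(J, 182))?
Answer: 622509237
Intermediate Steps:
Mul(Add(Add(u, -16649), 39444), Add(J, 182)) = Mul(Add(Add(8208, -16649), 39444), Add(19897, 182)) = Mul(Add(-8441, 39444), 20079) = Mul(31003, 20079) = 622509237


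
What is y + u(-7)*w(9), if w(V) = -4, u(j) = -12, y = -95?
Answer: -47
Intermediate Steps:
y + u(-7)*w(9) = -95 - 12*(-4) = -95 + 48 = -47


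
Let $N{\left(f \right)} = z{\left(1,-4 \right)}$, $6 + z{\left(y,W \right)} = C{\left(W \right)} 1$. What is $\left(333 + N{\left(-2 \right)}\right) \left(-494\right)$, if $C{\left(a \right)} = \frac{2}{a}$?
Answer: $-161291$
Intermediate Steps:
$z{\left(y,W \right)} = -6 + \frac{2}{W}$ ($z{\left(y,W \right)} = -6 + \frac{2}{W} 1 = -6 + \frac{2}{W}$)
$N{\left(f \right)} = - \frac{13}{2}$ ($N{\left(f \right)} = -6 + \frac{2}{-4} = -6 + 2 \left(- \frac{1}{4}\right) = -6 - \frac{1}{2} = - \frac{13}{2}$)
$\left(333 + N{\left(-2 \right)}\right) \left(-494\right) = \left(333 - \frac{13}{2}\right) \left(-494\right) = \frac{653}{2} \left(-494\right) = -161291$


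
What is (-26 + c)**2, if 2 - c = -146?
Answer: 14884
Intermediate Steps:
c = 148 (c = 2 - 1*(-146) = 2 + 146 = 148)
(-26 + c)**2 = (-26 + 148)**2 = 122**2 = 14884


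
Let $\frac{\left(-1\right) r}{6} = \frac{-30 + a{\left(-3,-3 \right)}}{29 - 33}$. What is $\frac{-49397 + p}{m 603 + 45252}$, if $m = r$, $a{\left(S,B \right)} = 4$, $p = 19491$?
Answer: $- \frac{29906}{21735} \approx -1.3759$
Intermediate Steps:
$r = -39$ ($r = - 6 \frac{-30 + 4}{29 - 33} = - 6 \left(- \frac{26}{-4}\right) = - 6 \left(\left(-26\right) \left(- \frac{1}{4}\right)\right) = \left(-6\right) \frac{13}{2} = -39$)
$m = -39$
$\frac{-49397 + p}{m 603 + 45252} = \frac{-49397 + 19491}{\left(-39\right) 603 + 45252} = - \frac{29906}{-23517 + 45252} = - \frac{29906}{21735}$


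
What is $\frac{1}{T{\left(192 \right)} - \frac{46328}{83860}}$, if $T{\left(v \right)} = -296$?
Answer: $- \frac{20965}{6217222} \approx -0.0033721$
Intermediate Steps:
$\frac{1}{T{\left(192 \right)} - \frac{46328}{83860}} = \frac{1}{-296 - \frac{46328}{83860}} = \frac{1}{-296 - \frac{11582}{20965}} = \frac{1}{- \frac{6217222}{20965}} = - \frac{20965}{6217222}$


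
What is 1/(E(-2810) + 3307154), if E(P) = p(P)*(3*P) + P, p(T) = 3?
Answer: 1/3279054 ≈ 3.0497e-7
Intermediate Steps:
E(P) = 10*P (E(P) = 3*(3*P) + P = 9*P + P = 10*P)
1/(E(-2810) + 3307154) = 1/(10*(-2810) + 3307154) = 1/(-28100 + 3307154) = 1/3279054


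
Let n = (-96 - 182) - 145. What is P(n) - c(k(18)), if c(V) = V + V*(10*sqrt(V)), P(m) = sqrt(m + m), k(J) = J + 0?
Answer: -18 - 540*sqrt(2) + 3*I*sqrt(94) ≈ -781.68 + 29.086*I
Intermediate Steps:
k(J) = J
n = -423 (n = -278 - 145 = -423)
P(m) = sqrt(2)*sqrt(m) (P(m) = sqrt(2*m) = sqrt(2)*sqrt(m))
c(V) = V + 10*V**(3/2)
P(n) - c(k(18)) = sqrt(2)*sqrt(-423) - (18 + 10*18**(3/2)) = sqrt(2)*(3*I*sqrt(47)) - (18 + 10*(54*sqrt(2))) = 3*I*sqrt(94) - (18 + 540*sqrt(2)) = 3*I*sqrt(94) + (-18 - 540*sqrt(2)) = -18 - 540*sqrt(2) + 3*I*sqrt(94)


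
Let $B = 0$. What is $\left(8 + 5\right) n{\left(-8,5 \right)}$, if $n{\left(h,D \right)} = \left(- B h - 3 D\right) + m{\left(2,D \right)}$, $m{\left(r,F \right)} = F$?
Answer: $-130$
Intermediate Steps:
$n{\left(h,D \right)} = - 2 D$ ($n{\left(h,D \right)} = \left(\left(-1\right) 0 h - 3 D\right) + D = \left(0 h - 3 D\right) + D = \left(0 - 3 D\right) + D = - 3 D + D = - 2 D$)
$\left(8 + 5\right) n{\left(-8,5 \right)} = \left(8 + 5\right) \left(\left(-2\right) 5\right) = 13 \left(-10\right) = -130$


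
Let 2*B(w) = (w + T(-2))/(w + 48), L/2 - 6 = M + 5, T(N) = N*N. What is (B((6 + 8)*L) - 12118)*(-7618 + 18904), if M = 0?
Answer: -12171533418/89 ≈ -1.3676e+8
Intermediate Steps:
T(N) = N**2
L = 22 (L = 12 + 2*(0 + 5) = 12 + 2*5 = 12 + 10 = 22)
B(w) = (4 + w)/(2*(48 + w)) (B(w) = ((w + (-2)**2)/(w + 48))/2 = ((w + 4)/(48 + w))/2 = ((4 + w)/(48 + w))/2 = (4 + w)/(2*(48 + w)))
(B((6 + 8)*L) - 12118)*(-7618 + 18904) = ((4 + (6 + 8)*22)/(2*(48 + (6 + 8)*22)) - 12118)*(-7618 + 18904) = ((4 + 14*22)/(2*(48 + 14*22)) - 12118)*11286 = ((4 + 308)/(2*(48 + 308)) - 12118)*11286 = ((1/2)*312/356 - 12118)*11286 = ((1/2)*(1/356)*312 - 12118)*11286 = (39/89 - 12118)*11286 = -1078463/89*11286 = -12171533418/89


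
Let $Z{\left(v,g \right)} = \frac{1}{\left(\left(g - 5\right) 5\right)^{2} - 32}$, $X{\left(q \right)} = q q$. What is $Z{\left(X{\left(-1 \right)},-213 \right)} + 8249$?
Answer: $\frac{9800372933}{1188068} \approx 8249.0$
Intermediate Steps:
$X{\left(q \right)} = q^{2}$
$Z{\left(v,g \right)} = \frac{1}{-32 + \left(-25 + 5 g\right)^{2}}$ ($Z{\left(v,g \right)} = \frac{1}{\left(\left(-5 + g\right) 5\right)^{2} - 32} = \frac{1}{\left(-25 + 5 g\right)^{2} - 32} = \frac{1}{-32 + \left(-25 + 5 g\right)^{2}}$)
$Z{\left(X{\left(-1 \right)},-213 \right)} + 8249 = \frac{1}{-32 + 25 \left(-5 - 213\right)^{2}} + 8249 = \frac{1}{-32 + 25 \left(-218\right)^{2}} + 8249 = \frac{1}{-32 + 25 \cdot 47524} + 8249 = \frac{1}{-32 + 1188100} + 8249 = \frac{1}{1188068} + 8249 = \frac{9800372933}{1188068}$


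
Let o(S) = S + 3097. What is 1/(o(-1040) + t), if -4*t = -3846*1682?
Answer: 1/1619300 ≈ 6.1755e-7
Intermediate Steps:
o(S) = 3097 + S
t = 1617243 (t = -(-1923)*1682/2 = -1/4*(-6468972) = 1617243)
1/(o(-1040) + t) = 1/((3097 - 1040) + 1617243) = 1/(2057 + 1617243) = 1/1619300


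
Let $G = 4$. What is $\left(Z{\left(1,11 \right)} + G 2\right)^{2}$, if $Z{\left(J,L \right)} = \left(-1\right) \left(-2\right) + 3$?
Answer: $169$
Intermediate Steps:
$Z{\left(J,L \right)} = 5$ ($Z{\left(J,L \right)} = 2 + 3 = 5$)
$\left(Z{\left(1,11 \right)} + G 2\right)^{2} = \left(5 + 4 \cdot 2\right)^{2} = \left(5 + 8\right)^{2} = 13^{2} = 169$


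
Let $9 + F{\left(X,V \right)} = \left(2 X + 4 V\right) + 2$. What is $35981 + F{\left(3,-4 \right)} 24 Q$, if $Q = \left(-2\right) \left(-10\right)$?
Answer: $27821$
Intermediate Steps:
$F{\left(X,V \right)} = -7 + 2 X + 4 V$ ($F{\left(X,V \right)} = -9 + \left(\left(2 X + 4 V\right) + 2\right) = -9 + \left(2 + 2 X + 4 V\right) = -7 + 2 X + 4 V$)
$Q = 20$
$35981 + F{\left(3,-4 \right)} 24 Q = 35981 + \left(-7 + 2 \cdot 3 + 4 \left(-4\right)\right) 24 \cdot 20 = 35981 + \left(-7 + 6 - 16\right) 24 \cdot 20 = 35981 + \left(-17\right) 24 \cdot 20 = 35981 - 8160 = 27821$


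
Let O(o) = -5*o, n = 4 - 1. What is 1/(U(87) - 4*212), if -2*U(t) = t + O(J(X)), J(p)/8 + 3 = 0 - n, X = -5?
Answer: -2/2023 ≈ -0.00098863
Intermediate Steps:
n = 3
J(p) = -48 (J(p) = -24 + 8*(0 - 1*3) = -24 + 8*(0 - 3) = -24 + 8*(-3) = -24 - 24 = -48)
U(t) = -120 - t/2 (U(t) = -(t - 5*(-48))/2 = -(t + 240)/2 = -(240 + t)/2 = -120 - t/2)
1/(U(87) - 4*212) = 1/((-120 - ½*87) - 4*212) = 1/((-120 - 87/2) - 848) = 1/(-327/2 - 848) = 1/(-2023/2) = -2/2023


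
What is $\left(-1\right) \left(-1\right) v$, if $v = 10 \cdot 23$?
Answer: $230$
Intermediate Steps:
$v = 230$
$\left(-1\right) \left(-1\right) v = \left(-1\right) \left(-1\right) 230 = 1 \cdot 230 = 230$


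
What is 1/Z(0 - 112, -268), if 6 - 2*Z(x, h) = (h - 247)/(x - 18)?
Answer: 52/53 ≈ 0.98113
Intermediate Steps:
Z(x, h) = 3 - (-247 + h)/(2*(-18 + x)) (Z(x, h) = 3 - (h - 247)/(2*(x - 18)) = 3 - (-247 + h)/(2*(-18 + x)))
1/Z(0 - 112, -268) = 1/((139 - 1*(-268) + 6*(0 - 112))/(2*(-18 + (0 - 112)))) = 1/((139 + 268 + 6*(-112))/(2*(-18 - 112))) = 1/((½)*(139 + 268 - 672)/(-130)) = 1/((½)*(-1/130)*(-265)) = 1/(53/52) = 52/53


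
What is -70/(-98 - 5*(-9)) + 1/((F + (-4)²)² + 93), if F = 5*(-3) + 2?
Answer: 7193/5406 ≈ 1.3306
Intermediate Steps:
F = -13 (F = -15 + 2 = -13)
-70/(-98 - 5*(-9)) + 1/((F + (-4)²)² + 93) = -70/(-98 - 5*(-9)) + 1/((-13 + (-4)²)² + 93) = -70/(-98 + 45) + 1/((-13 + 16)² + 93) = -70/(-53) + 1/(3² + 93) = -70*(-1/53) + 1/(9 + 93) = 70/53 + 1/102 = 7193/5406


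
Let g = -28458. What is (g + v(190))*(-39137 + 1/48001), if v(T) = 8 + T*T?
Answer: -14371405790400/48001 ≈ -2.9940e+8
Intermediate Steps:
v(T) = 8 + T²
(g + v(190))*(-39137 + 1/48001) = (-28458 + (8 + 190²))*(-39137 + 1/48001) = (-28458 + (8 + 36100))*(-39137 + 1/48001) = (-28458 + 36108)*(-1878615136/48001) = 7650*(-1878615136/48001) = -14371405790400/48001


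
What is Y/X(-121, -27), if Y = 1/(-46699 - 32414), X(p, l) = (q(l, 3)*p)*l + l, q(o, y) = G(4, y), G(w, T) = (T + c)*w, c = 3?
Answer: -1/6200956053 ≈ -1.6127e-10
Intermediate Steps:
G(w, T) = w*(3 + T) (G(w, T) = (T + 3)*w = (3 + T)*w = w*(3 + T))
q(o, y) = 12 + 4*y (q(o, y) = 4*(3 + y) = 12 + 4*y)
X(p, l) = l + 24*l*p (X(p, l) = ((12 + 4*3)*p)*l + l = ((12 + 12)*p)*l + l = (24*p)*l + l = 24*l*p + l = l + 24*l*p)
Y = -1/79113 (Y = 1/(-79113) = -1/79113 ≈ -1.2640e-5)
Y/X(-121, -27) = -(-1/(27*(1 + 24*(-121))))/79113 = -(-1/(27*(1 - 2904)))/79113 = -1/(79113*((-27*(-2903)))) = -1/79113/78381 = -1/79113*1/78381 = -1/6200956053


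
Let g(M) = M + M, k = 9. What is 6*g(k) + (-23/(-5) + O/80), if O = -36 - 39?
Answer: 8933/80 ≈ 111.66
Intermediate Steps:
O = -75
g(M) = 2*M
6*g(k) + (-23/(-5) + O/80) = 6*(2*9) + (-23/(-5) - 75/80) = 6*18 + (-23*(-⅕) - 75*1/80) = 108 + (23/5 - 15/16) = 108 + 293/80 = 8933/80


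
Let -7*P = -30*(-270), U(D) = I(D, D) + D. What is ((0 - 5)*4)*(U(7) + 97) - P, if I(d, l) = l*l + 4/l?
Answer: -13400/7 ≈ -1914.3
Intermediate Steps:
I(d, l) = l² + 4/l
U(D) = D + (4 + D³)/D (U(D) = (4 + D³)/D + D = D + (4 + D³)/D)
P = -8100/7 (P = -(-30)*(-270)/7 = -⅐*8100 = -8100/7 ≈ -1157.1)
((0 - 5)*4)*(U(7) + 97) - P = ((0 - 5)*4)*((7 + 7² + 4/7) + 97) - 1*(-8100/7) = (-5*4)*((7 + 49 + 4*(⅐)) + 97) + 8100/7 = -20*((7 + 49 + 4/7) + 97) + 8100/7 = -20*(396/7 + 97) + 8100/7 = -20*1075/7 + 8100/7 = -21500/7 + 8100/7 = -13400/7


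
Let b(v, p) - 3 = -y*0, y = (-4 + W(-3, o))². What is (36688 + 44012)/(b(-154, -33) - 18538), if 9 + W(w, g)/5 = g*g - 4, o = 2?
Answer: -16140/3707 ≈ -4.3539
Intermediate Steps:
W(w, g) = -65 + 5*g² (W(w, g) = -45 + 5*(g*g - 4) = -45 + 5*(g² - 4) = -45 + 5*(-4 + g²) = -45 + (-20 + 5*g²) = -65 + 5*g²)
y = 2401 (y = (-4 + (-65 + 5*2²))² = (-4 + (-65 + 5*4))² = (-4 + (-65 + 20))² = (-4 - 45)² = (-49)² = 2401)
b(v, p) = 3 (b(v, p) = 3 - 1*2401*0 = 3 - 2401*0 = 3 + 0 = 3)
(36688 + 44012)/(b(-154, -33) - 18538) = (36688 + 44012)/(3 - 18538) = 80700/(-18535) = 80700*(-1/18535) = -16140/3707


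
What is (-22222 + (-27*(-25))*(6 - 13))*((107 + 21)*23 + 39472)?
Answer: -1142983952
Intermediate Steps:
(-22222 + (-27*(-25))*(6 - 13))*((107 + 21)*23 + 39472) = (-22222 + 675*(-7))*(128*23 + 39472) = (-22222 - 4725)*(2944 + 39472) = -26947*42416 = -1142983952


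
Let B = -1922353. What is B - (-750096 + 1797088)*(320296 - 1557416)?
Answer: 1295252820687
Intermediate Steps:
B - (-750096 + 1797088)*(320296 - 1557416) = -1922353 - (-750096 + 1797088)*(320296 - 1557416) = -1922353 - 1046992*(-1237120) = -1922353 - 1*(-1295254743040) = -1922353 + 1295254743040 = 1295252820687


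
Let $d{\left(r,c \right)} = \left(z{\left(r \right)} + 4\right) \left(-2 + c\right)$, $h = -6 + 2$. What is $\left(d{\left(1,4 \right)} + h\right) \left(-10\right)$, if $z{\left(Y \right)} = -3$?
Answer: $20$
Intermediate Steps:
$h = -4$
$d{\left(r,c \right)} = -2 + c$ ($d{\left(r,c \right)} = \left(-3 + 4\right) \left(-2 + c\right) = 1 \left(-2 + c\right) = -2 + c$)
$\left(d{\left(1,4 \right)} + h\right) \left(-10\right) = \left(\left(-2 + 4\right) - 4\right) \left(-10\right) = \left(2 - 4\right) \left(-10\right) = \left(-2\right) \left(-10\right) = 20$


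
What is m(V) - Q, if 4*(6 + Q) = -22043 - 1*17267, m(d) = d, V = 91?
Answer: 19849/2 ≈ 9924.5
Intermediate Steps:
Q = -19667/2 (Q = -6 + (-22043 - 1*17267)/4 = -6 + (-22043 - 17267)/4 = -6 + (¼)*(-39310) = -6 - 19655/2 = -19667/2 ≈ -9833.5)
m(V) - Q = 91 - 1*(-19667/2) = 91 + 19667/2 = 19849/2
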